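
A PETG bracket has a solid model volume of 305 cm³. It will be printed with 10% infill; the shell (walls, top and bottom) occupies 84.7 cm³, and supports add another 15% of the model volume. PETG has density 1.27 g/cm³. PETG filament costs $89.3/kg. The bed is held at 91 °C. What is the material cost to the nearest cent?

Volume inside the shell = 305 − 84.7 = 220.3 cm³.
Deposited infill = 0.10 × 220.3 = 22.03 cm³.
Support = 0.15 × 305 = 45.75 cm³.
Total printed volume = 84.7 + 22.03 + 45.75, so 152.48 cm³.
Mass = 152.48 × 1.27, so 193.6496 g.
Cost = 193.6496 g / 1000 × $89.3/kg = $17.29.

$17.29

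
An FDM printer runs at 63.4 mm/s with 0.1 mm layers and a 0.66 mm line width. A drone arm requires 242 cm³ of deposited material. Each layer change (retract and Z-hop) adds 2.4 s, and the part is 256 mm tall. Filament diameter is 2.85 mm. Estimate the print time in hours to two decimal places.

Bead cross-section: 0.1 × 0.66 → 0.066 mm².
Path length: 242000 mm³ / 0.066 mm² → 3666666.7 mm.
Time extruding = 3666666.7 / 63.4, so 57833.9 s.
Layers = ⌈256/0.1⌉ = 2560.
Layer-change overhead = 2560 × 2.4, so 6144 s.
Altogether 57833.9 + 6144 = 63977.9 s, i.e. 17.77 hours.

17.77 hours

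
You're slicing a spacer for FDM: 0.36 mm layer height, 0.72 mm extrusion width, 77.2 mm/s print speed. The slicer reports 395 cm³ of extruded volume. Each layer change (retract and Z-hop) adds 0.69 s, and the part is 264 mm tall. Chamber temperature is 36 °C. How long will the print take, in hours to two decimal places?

5.62 hours

Bead cross-section = 0.36 × 0.72 = 0.2592 mm².
Total extruded path = 395000/0.2592 = 1523919.8 mm.
Time extruding: 1523919.8 / 77.2 → 19739.9 s.
Layers = ⌈264/0.36⌉ = 734.
Z-hop total = 734 × 0.69, so 506.46 s.
Altogether 19739.9 + 506.46 = 20246.36 s, i.e. 5.62 hours.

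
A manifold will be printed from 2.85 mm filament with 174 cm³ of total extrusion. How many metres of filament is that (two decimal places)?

27.28 m

Cross-section of 2.85 mm filament: π·(2.85/2)² = 6.3794 mm².
L = 174000 mm³ / 6.3794 mm² = 27275.29 mm, i.e. 27.28 m.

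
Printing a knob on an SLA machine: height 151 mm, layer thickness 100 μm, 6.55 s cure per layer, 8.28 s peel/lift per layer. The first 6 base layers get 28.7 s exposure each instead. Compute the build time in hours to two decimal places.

Layer count = ceil(151 / 0.1) = 1510.
Base layers = 6 × (28.7 + 8.28), so 221.88 s.
Normal layers: 1504 × (6.55 + 8.28) → 22304.32 s.
Total = 221.88 + 22304.32 = 22526.2 s = 6.26 hours.

6.26 hours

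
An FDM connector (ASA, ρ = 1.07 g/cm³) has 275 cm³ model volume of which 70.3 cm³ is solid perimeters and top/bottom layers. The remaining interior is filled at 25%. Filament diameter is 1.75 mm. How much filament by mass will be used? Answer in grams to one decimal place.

130.0 g

Infill region: 275 − 70.3 → 204.7 cm³.
Infill volume = 0.25 × 204.7, so 51.175 cm³.
Deposited volume = 70.3 + 51.175 = 121.475 cm³.
Mass = 121.475 × 1.07 = 129.97825 g.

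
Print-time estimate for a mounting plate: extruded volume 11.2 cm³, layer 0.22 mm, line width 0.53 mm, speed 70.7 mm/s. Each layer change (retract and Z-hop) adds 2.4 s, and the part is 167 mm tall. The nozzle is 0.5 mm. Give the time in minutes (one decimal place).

53.0 minutes

Bead cross-section = 0.22 × 0.53 = 0.1166 mm².
Total extruded path = 11200/0.1166 = 96054.9 mm.
Time extruding = 96054.9 / 70.7, so 1358.6 s.
Layers = ⌈167/0.22⌉ = 760.
Non-print overhead = 760 × 2.4, so 1824 s.
Total = 1358.6 + 1824 = 3182.6 s = 53.0 minutes.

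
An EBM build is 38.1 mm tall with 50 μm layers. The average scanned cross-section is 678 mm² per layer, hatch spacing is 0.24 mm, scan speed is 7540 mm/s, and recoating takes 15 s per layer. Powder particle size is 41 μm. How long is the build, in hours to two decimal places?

Layer count = ceil(38.1 / 0.05) = 762.
Hatch length per layer: 678 / 0.24 → 2825 mm.
Beam time per layer: 2825 / 7540 → 0.3747 s.
Per-layer time = 0.3747 + 15 = 15.3747 s.
762 layers × 15.3747 s/layer = 11715.5214 s, i.e. 3.25 hours.

3.25 hours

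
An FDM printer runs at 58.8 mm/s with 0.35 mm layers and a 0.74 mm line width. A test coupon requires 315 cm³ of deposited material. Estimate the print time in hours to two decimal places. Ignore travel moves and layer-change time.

Line area = 0.35 × 0.74 = 0.259 mm².
Path length: 315000 mm³ / 0.259 mm² → 1216216.2 mm.
Print-move time = 1216216.2 / 58.8, so 20683.9 s.
In the requested units: 20683.9 s = 5.75 hours.

5.75 hours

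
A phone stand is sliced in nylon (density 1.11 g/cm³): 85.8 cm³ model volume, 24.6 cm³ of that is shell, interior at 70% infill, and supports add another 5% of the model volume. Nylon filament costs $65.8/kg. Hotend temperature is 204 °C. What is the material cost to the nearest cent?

$5.24

Volume inside the shell = 85.8 − 24.6 = 61.2 cm³.
Infill deposited = 0.70 × 61.2, so 42.84 cm³.
Support: 0.05 × 85.8 → 4.29 cm³.
Total extruded: 24.6 + 42.84 + 4.29 → 71.73 cm³.
Mass: 71.73 × 1.11 → 79.6203 g.
At $65.8/kg: 79.6203/1000 × 65.8 = $5.24.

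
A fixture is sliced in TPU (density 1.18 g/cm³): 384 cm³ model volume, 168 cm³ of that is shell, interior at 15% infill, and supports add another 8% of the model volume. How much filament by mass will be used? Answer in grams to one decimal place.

Infill region = 384 − 168, so 216 cm³.
Deposited infill = 0.15 × 216, so 32.4 cm³.
Support = 0.08 × 384 = 30.72 cm³.
Total printed volume: 168 + 32.4 + 30.72 → 231.12 cm³.
Mass = 231.12 × 1.18 = 272.7216 g.

272.7 g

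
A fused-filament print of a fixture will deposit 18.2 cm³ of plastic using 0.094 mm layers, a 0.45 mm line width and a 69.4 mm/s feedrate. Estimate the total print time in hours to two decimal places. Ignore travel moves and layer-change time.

1.72 hours

Line area: 0.094 × 0.45 → 0.0423 mm².
Total extruded path = 18200/0.0423 = 430260 mm.
Extrusion time = 430260 / 69.4 = 6199.7 s.
In the requested units: 6199.7 s = 1.72 hours.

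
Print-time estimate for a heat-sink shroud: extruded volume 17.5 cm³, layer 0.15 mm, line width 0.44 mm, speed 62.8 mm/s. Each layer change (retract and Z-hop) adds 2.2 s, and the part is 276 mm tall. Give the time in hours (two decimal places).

2.30 hours

Extrusion cross-section = 0.15 × 0.44 = 0.066 mm².
Toolpath length = 17.5 cm³ / 0.066 mm² = 17500 / 0.066 = 265151.5 mm.
Extrusion time: 265151.5 / 62.8 → 4222.2 s.
Layer count = ceil(276 / 0.15) = 1840.
Non-print overhead = 1840 × 2.2, so 4048 s.
Altogether 4222.2 + 4048 = 8270.2 s, i.e. 2.30 hours.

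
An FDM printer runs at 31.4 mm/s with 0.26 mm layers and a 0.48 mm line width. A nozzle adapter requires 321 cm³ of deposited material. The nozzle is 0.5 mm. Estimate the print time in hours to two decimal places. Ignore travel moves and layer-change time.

22.75 hours

Bead cross-section: 0.26 × 0.48 → 0.1248 mm².
Total extruded path = 321000/0.1248 = 2572115.4 mm.
Extrusion time: 2572115.4 / 31.4 → 81914.5 s.
81914.5 s = 22.75 hours.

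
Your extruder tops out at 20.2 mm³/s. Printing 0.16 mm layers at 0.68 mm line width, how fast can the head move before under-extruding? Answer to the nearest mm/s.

186 mm/s

Extrusion cross-section = 0.16 × 0.68, so 0.1088 mm².
Max speed = 20.2 / 0.1088 = 185.66 ≈ 186 mm/s.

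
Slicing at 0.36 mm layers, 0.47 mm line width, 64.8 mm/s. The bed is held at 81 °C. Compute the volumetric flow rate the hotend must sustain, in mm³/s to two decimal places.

10.96

Bead cross-section: 0.36 × 0.47 → 0.1692 mm².
Volumetric flow = 64.8 × 0.1692 = 10.96 mm³/s.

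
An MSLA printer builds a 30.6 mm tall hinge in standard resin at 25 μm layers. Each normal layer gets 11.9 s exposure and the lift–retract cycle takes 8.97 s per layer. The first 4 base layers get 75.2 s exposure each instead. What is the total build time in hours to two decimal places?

7.17 hours

Layers = ⌈30.6/0.025⌉ = 1224.
Burn-in layers = 4 × (75.2 + 8.97), so 336.68 s.
Normal layers = 1220 × (11.9 + 8.97), so 25461.4 s.
Total = 336.68 + 25461.4 = 25798.08 s = 7.17 hours.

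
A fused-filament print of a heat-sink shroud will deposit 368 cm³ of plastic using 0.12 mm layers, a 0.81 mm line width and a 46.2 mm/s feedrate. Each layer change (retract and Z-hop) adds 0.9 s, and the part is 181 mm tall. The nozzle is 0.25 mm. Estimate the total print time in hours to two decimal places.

Bead cross-section = 0.12 × 0.81 = 0.0972 mm².
Total extruded path = 368000/0.0972 = 3786008.2 mm.
Extrusion time = 3786008.2 / 46.2 = 81948.2 s.
Layer count = ceil(181 / 0.12) = 1509.
Non-print overhead: 1509 × 0.9 → 1358.1 s.
Altogether 81948.2 + 1358.1 = 83306.3 s, i.e. 23.14 hours.

23.14 hours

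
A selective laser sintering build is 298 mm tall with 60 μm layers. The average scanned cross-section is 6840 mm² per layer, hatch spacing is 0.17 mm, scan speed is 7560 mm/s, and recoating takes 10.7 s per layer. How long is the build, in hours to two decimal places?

22.11 hours

Layers = ⌈298/0.06⌉ = 4967.
Hatch length per layer: 6840 / 0.17 → 40235.3 mm.
Laser time per layer: 40235.3 / 7560 → 5.3221 s.
Per-layer time = 5.3221 + 10.7, so 16.0221 s.
4967 layers × 16.0221 s/layer = 79581.7707 s, i.e. 22.11 hours.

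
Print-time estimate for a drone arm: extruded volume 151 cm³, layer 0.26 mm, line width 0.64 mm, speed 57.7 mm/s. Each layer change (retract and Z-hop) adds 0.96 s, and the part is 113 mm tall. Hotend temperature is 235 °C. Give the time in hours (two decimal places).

4.48 hours

Line area = 0.26 × 0.64, so 0.1664 mm².
Toolpath length = 151 cm³ / 0.1664 mm² = 151000 / 0.1664 = 907451.9 mm.
Extrusion time = 907451.9 / 57.7, so 15727.1 s.
Layer count = ceil(113 / 0.26) = 435.
Z-hop total = 435 × 0.96 = 417.6 s.
Total = 15727.1 + 417.6 = 16144.7 s = 4.48 hours.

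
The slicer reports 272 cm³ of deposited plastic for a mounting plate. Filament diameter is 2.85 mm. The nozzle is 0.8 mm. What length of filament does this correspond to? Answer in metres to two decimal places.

42.64 m

A = π r² = π × 1.425² = 6.3794 mm².
L = 272000 mm³ / 6.3794 mm² = 42637.24 mm, i.e. 42.64 m.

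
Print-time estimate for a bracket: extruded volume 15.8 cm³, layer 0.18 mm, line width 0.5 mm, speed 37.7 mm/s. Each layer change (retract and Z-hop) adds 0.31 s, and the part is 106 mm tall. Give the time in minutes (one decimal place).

Extrusion cross-section = 0.18 × 0.5 = 0.09 mm².
Total extruded path = 15800/0.09 = 175555.6 mm.
Print-move time = 175555.6 / 37.7 = 4656.6 s.
Number of layers: 106 / 0.18 → 589 (rounded up).
Layer-change overhead = 589 × 0.31, so 182.59 s.
Altogether 4656.6 + 182.59 = 4839.19 s, i.e. 80.7 minutes.

80.7 minutes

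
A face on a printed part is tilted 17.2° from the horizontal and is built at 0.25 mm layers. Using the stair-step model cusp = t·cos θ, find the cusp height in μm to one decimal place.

cos(17.2°) = 0.9553, so cusp = 0.25 × 0.9553 = 0.238825 mm → 238.8 μm.

238.8 μm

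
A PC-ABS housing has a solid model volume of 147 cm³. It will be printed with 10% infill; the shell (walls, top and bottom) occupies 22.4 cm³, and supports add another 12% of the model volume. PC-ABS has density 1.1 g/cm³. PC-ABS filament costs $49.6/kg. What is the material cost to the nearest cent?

Volume inside the shell = 147 − 22.4 = 124.6 cm³.
Infill deposited = 0.10 × 124.6, so 12.46 cm³.
Support = 0.12 × 147, so 17.64 cm³.
Total printed volume = 22.4 + 12.46 + 17.64, so 52.5 cm³.
Mass = 52.5 × 1.1, so 57.75 g.
Cost = 57.75 g / 1000 × $49.6/kg = $2.86.

$2.86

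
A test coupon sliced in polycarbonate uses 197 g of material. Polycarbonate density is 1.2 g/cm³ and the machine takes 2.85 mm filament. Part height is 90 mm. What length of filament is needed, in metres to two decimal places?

25.73 m

Volume = 197 g / 1.2 g·cm⁻³ = 164.1667 cm³ = 164166.7 mm³.
A = π r² = π × 1.425² = 6.3794 mm².
Length = 164166.7 / 6.3794 = 25733.88 mm = 25.73 m.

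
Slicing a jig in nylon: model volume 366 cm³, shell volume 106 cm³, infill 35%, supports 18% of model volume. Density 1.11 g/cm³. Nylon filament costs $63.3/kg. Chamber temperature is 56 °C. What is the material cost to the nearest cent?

$18.47

Interior volume = 366 − 106, so 260 cm³.
Deposited infill: 0.35 × 260 → 91 cm³.
Support: 0.18 × 366 → 65.88 cm³.
Deposited volume = 106 + 91 + 65.88, so 262.88 cm³.
Mass: 262.88 × 1.11 → 291.7968 g.
At $63.3/kg: 291.7968/1000 × 63.3 = $18.47.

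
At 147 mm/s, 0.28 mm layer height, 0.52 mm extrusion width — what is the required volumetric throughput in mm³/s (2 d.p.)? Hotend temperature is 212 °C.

21.40

Bead cross-section = 0.28 × 0.52 = 0.1456 mm².
Q = v·A = 147 × 0.1456 = 21.40 mm³/s.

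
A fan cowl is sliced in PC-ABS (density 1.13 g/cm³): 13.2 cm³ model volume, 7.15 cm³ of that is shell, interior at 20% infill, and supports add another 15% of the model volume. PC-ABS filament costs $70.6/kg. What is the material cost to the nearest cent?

$0.82

Infill region: 13.2 − 7.15 → 6.05 cm³.
Deposited infill = 0.20 × 6.05 = 1.21 cm³.
Support = 0.15 × 13.2 = 1.98 cm³.
Total extruded = 7.15 + 1.21 + 1.98 = 10.34 cm³.
Mass: 10.34 × 1.13 → 11.6842 g.
At $70.6/kg: 11.6842/1000 × 70.6 = $0.82.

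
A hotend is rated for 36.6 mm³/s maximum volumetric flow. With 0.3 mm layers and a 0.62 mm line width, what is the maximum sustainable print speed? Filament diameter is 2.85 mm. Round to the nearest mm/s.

197 mm/s

Bead cross-section: 0.3 × 0.62 → 0.186 mm².
Max speed = 36.6 / 0.186 = 196.77 ≈ 197 mm/s.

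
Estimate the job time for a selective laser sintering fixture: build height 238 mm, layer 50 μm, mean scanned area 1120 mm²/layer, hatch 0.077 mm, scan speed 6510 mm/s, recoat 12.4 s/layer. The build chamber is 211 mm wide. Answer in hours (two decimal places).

Number of layers: 238 / 0.05 → 4760 (rounded up).
Per-layer scan distance = 1120 / 0.077 = 14545.5 mm.
Laser time per layer: 14545.5 / 6510 → 2.2343 s.
Per-layer time = 2.2343 + 12.4 = 14.6343 s.
Build time = 4760 × 14.6343 = 69659.268 s = 19.35 hours.

19.35 hours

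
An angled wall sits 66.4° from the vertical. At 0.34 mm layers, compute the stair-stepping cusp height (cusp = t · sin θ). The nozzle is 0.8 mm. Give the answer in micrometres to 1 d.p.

311.6 μm

Cusp = layer height × sin(66.4°) = 0.34 × 0.9164 = 0.311576 mm = 311.6 μm.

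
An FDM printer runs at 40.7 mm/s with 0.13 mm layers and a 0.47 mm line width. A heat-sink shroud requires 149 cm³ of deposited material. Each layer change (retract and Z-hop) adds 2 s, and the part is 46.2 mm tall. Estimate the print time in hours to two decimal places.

16.84 hours

Extrusion cross-section = 0.13 × 0.47 = 0.0611 mm².
Path length: 149000 mm³ / 0.0611 mm² → 2438625.2 mm.
Print-move time = 2438625.2 / 40.7 = 59917.1 s.
Layers = ⌈46.2/0.13⌉ = 356.
Non-print overhead = 356 × 2 = 712 s.
Total = 59917.1 + 712 = 60629.1 s = 16.84 hours.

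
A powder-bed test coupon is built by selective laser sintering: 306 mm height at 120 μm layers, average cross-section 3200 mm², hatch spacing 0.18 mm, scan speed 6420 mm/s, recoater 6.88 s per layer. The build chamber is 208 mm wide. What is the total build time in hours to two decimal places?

Layers = ⌈306/0.12⌉ = 2550.
Scan path per layer = 3200 / 0.18, so 17777.8 mm.
Per-layer scan time: 17777.8 / 6420 → 2.7691 s.
Per-layer time = 2.7691 + 6.88 = 9.6491 s.
Build time = 2550 × 9.6491 = 24605.205 s = 6.83 hours.

6.83 hours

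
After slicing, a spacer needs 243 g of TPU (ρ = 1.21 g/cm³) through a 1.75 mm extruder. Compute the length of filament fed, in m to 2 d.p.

83.49 m

Volume = 243 g / 1.21 g·cm⁻³ = 200.8264 cm³ = 200826.4 mm³.
Filament cross-section = π × (1.75/2)² = 2.4053 mm².
L = V/A = 200826.4/2.4053 = 83493.29 mm → 83.49 m.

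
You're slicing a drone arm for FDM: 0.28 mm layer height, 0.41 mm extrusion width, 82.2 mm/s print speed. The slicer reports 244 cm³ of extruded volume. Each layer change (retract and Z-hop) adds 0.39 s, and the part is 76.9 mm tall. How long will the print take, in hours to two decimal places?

Line area = 0.28 × 0.41, so 0.1148 mm².
Total extruded path = 244000/0.1148 = 2125435.5 mm.
Time extruding: 2125435.5 / 82.2 → 25856.9 s.
Layers = ⌈76.9/0.28⌉ = 275.
Non-print overhead = 275 × 0.39, so 107.25 s.
Altogether 25856.9 + 107.25 = 25964.15 s, i.e. 7.21 hours.

7.21 hours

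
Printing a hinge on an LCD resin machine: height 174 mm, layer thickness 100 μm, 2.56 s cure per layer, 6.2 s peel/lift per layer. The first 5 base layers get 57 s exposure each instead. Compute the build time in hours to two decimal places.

Number of layers: 174 / 0.1 → 1740 (rounded up).
Bottom layers: 5 × (57 + 6.2) → 316 s.
Remaining layers = 1735 × (2.56 + 6.2) = 15198.6 s.
Sum: 316 + 15198.6 = 15514.6 s → 4.31 hours.

4.31 hours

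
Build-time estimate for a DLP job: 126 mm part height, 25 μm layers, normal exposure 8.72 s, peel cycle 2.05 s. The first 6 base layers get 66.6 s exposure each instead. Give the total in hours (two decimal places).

Layer count = ceil(126 / 0.025) = 5040.
Bottom layers = 6 × (66.6 + 2.05), so 411.9 s.
Regular layers: 5034 × (8.72 + 2.05) → 54216.18 s.
Sum: 411.9 + 54216.18 = 54628.08 s → 15.17 hours.

15.17 hours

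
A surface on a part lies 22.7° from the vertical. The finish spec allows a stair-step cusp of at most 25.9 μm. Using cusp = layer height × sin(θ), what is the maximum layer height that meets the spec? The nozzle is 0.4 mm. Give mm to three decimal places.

0.067 mm

sin(22.7°) = 0.3859; t_max = 0.0259/0.3859 = 0.067 mm.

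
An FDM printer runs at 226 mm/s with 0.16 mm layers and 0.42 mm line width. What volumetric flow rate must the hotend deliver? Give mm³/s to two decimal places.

15.19

A = 0.16 × 0.42, so 0.0672 mm².
Q = v·A = 226 × 0.0672 = 15.19 mm³/s.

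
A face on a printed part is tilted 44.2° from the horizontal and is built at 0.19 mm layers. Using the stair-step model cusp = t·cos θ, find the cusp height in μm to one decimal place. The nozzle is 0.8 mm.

136.2 μm

h_c = t·cos θ = 0.19 × 0.7169 = 0.136211 mm (136.2 μm).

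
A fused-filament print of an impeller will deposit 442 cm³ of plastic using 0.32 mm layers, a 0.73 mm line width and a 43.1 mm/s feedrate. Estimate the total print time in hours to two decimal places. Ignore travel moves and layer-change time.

Bead cross-section = 0.32 × 0.73, so 0.2336 mm².
Total extruded path = 442000/0.2336 = 1892123.3 mm.
Print-move time: 1892123.3 / 43.1 → 43900.8 s.
In the requested units: 43900.8 s = 12.19 hours.

12.19 hours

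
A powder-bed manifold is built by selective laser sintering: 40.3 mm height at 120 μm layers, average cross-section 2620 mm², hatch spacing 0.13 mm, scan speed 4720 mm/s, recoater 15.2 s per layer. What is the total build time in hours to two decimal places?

1.82 hours

Number of layers: 40.3 / 0.12 → 336 (rounded up).
Per-layer scan distance = 2620 / 0.13 = 20153.8 mm.
Scan time per layer = 20153.8 / 4720, so 4.2699 s.
Time per layer = 4.2699 + 15.2 = 19.4699 s.
336 layers × 19.4699 s/layer = 6541.8864 s, i.e. 1.82 hours.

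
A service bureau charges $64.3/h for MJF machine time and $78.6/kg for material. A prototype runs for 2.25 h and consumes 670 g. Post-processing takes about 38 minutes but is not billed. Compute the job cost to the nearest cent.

Machine cost = 64.3 × 2.25, so $144.675.
Material cost = 78.6 × 670/1000 = $52.662.
Total = 144.675 + 52.662 = 197.337 ≈ $197.34.

$197.34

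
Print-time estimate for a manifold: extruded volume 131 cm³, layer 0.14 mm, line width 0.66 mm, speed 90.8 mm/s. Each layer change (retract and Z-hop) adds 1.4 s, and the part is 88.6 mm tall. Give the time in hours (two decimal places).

Bead cross-section = 0.14 × 0.66, so 0.0924 mm².
Path length: 131000 mm³ / 0.0924 mm² → 1417748.9 mm.
Extrusion time: 1417748.9 / 90.8 → 15614 s.
Number of layers: 88.6 / 0.14 → 633 (rounded up).
Layer-change overhead = 633 × 1.4 = 886.2 s.
Altogether 15614 + 886.2 = 16500.2 s, i.e. 4.58 hours.

4.58 hours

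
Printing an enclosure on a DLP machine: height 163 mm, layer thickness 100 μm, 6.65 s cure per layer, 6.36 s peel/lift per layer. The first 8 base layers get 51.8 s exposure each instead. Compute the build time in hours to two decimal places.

Layer count = ceil(163 / 0.1) = 1630.
Bottom layers = 8 × (51.8 + 6.36) = 465.28 s.
Normal layers = 1622 × (6.65 + 6.36), so 21102.22 s.
Total = 465.28 + 21102.22 = 21567.5 s = 5.99 hours.

5.99 hours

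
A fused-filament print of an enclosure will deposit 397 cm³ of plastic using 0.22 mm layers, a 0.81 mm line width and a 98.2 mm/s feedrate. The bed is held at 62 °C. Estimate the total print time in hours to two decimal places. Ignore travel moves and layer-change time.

Bead cross-section = 0.22 × 0.81, so 0.1782 mm².
Total extruded path = 397000/0.1782 = 2227833.9 mm.
Extrusion time: 2227833.9 / 98.2 → 22686.7 s.
In the requested units: 22686.7 s = 6.30 hours.

6.30 hours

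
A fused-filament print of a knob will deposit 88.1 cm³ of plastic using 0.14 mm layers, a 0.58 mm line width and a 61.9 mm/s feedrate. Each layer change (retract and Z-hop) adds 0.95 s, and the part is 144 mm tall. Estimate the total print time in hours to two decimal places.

5.14 hours

Line area = 0.14 × 0.58, so 0.0812 mm².
Toolpath length = 88.1 cm³ / 0.0812 mm² = 88100 / 0.0812 = 1084975.4 mm.
Extrusion time = 1084975.4 / 61.9 = 17527.9 s.
Number of layers: 144 / 0.14 → 1029 (rounded up).
Non-print overhead = 1029 × 0.95, so 977.55 s.
Total = 17527.9 + 977.55 = 18505.45 s = 5.14 hours.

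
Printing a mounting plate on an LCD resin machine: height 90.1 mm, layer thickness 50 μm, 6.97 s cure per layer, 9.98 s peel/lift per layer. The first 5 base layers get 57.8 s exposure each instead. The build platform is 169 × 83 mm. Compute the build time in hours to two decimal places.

Number of layers: 90.1 / 0.05 → 1802 (rounded up).
Base layers: 5 × (57.8 + 9.98) → 338.9 s.
Remaining layers = 1797 × (6.97 + 9.98), so 30459.15 s.
Total = 338.9 + 30459.15 = 30798.05 s = 8.56 hours.

8.56 hours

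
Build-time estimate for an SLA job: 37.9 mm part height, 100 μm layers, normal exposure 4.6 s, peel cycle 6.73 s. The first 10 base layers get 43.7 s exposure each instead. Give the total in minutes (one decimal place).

78.1 minutes

Layer count = ceil(37.9 / 0.1) = 379.
Base layers = 10 × (43.7 + 6.73) = 504.3 s.
Remaining layers = 369 × (4.6 + 6.73), so 4180.77 s.
Sum: 504.3 + 4180.77 = 4685.07 s → 78.1 minutes.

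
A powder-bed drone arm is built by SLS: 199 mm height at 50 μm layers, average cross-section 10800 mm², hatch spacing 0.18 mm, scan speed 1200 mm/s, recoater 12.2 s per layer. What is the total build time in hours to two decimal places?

68.77 hours

Layers = ⌈199/0.05⌉ = 3980.
Per-layer scan distance = 10800 / 0.18 = 60000 mm.
Per-layer scan time = 60000 / 1200 = 50 s.
Time per layer = 50 + 12.2 = 62.2 s.
3980 layers × 62.2 s/layer = 247556 s, i.e. 68.77 hours.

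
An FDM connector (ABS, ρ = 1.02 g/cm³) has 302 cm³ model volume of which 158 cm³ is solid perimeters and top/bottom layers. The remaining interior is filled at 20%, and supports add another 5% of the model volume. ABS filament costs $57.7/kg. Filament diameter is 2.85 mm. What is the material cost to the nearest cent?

$11.88

Volume inside the shell: 302 − 158 → 144 cm³.
Infill deposited: 0.20 × 144 → 28.8 cm³.
Support = 0.05 × 302, so 15.1 cm³.
Total printed volume = 158 + 28.8 + 15.1, so 201.9 cm³.
Mass = 201.9 × 1.02 = 205.938 g.
At $57.7/kg: 205.938/1000 × 57.7 = $11.88.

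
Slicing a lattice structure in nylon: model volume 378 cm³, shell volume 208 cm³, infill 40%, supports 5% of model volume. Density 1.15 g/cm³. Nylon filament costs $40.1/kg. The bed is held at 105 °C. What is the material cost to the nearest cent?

$13.60

Interior volume = 378 − 208, so 170 cm³.
Deposited infill: 0.40 × 170 → 68 cm³.
Support = 0.05 × 378 = 18.9 cm³.
Total printed volume: 208 + 68 + 18.9 → 294.9 cm³.
Mass = 294.9 × 1.15, so 339.135 g.
At $40.1/kg: 339.135/1000 × 40.1 = $13.60.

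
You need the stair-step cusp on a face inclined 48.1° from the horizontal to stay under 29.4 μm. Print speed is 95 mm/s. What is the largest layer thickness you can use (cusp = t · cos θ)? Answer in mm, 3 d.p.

0.044 mm

cos(48.1°) = 0.6678; t_max = 0.0294/0.6678 = 0.044 mm.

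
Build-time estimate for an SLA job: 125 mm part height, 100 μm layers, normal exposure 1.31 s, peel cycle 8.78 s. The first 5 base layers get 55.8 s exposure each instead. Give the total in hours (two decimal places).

3.58 hours

Layer count = ceil(125 / 0.1) = 1250.
Burn-in layers = 5 × (55.8 + 8.78) = 322.9 s.
Normal layers: 1245 × (1.31 + 8.78) → 12562.05 s.
Sum: 322.9 + 12562.05 = 12884.95 s → 3.58 hours.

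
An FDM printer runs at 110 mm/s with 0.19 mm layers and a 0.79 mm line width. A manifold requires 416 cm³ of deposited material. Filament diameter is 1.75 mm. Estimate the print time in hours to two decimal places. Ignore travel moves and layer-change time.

7.00 hours

Bead cross-section = 0.19 × 0.79 = 0.1501 mm².
Path length: 416000 mm³ / 0.1501 mm² → 2771485.7 mm.
Time extruding = 2771485.7 / 110 = 25195.3 s.
That's 25195.3 s → 7.00 hours.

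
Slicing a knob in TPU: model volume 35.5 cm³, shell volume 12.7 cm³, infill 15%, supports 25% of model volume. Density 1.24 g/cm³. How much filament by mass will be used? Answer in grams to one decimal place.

Volume inside the shell = 35.5 − 12.7, so 22.8 cm³.
Deposited infill = 0.15 × 22.8, so 3.42 cm³.
Support = 0.25 × 35.5 = 8.875 cm³.
Deposited volume = 12.7 + 3.42 + 8.875 = 24.995 cm³.
Mass: 24.995 × 1.24 → 30.9938 g.

31.0 g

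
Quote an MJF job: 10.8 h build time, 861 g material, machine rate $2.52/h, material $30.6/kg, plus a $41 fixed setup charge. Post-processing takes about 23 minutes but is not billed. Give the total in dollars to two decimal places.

$94.56

Time charge: 2.52 × 10.8 → $27.216.
Feedstock cost = 30.6 × 861/1000 = $26.3466.
Total = 27.216 + 26.3466 + 41 = 94.5626 ≈ $94.56.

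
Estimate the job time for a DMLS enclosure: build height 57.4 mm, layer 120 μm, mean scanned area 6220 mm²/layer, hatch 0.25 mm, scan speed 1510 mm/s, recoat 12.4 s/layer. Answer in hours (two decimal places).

3.84 hours

Layer count = ceil(57.4 / 0.12) = 479.
Per-layer scan distance = 6220 / 0.25 = 24880 mm.
Per-layer scan time = 24880 / 1510, so 16.4768 s.
Time per layer: 16.4768 + 12.4 → 28.8768 s.
479 layers × 28.8768 s/layer = 13831.9872 s, i.e. 3.84 hours.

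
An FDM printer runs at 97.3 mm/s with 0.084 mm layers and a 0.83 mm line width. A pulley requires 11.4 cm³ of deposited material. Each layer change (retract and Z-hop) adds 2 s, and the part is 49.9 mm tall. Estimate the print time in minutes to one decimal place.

47.8 minutes

Extrusion cross-section = 0.084 × 0.83, so 0.06972 mm².
Toolpath length = 11.4 cm³ / 0.06972 mm² = 11400 / 0.06972 = 163511.2 mm.
Print-move time = 163511.2 / 97.3, so 1680.5 s.
Layers = ⌈49.9/0.084⌉ = 595.
Non-print overhead: 595 × 2 → 1190 s.
Total = 1680.5 + 1190 = 2870.5 s = 47.8 minutes.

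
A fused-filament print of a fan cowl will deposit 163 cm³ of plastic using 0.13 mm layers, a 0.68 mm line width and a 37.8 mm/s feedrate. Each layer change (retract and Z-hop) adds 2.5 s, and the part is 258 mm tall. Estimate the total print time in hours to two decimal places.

14.93 hours

Extrusion cross-section = 0.13 × 0.68 = 0.0884 mm².
Total extruded path = 163000/0.0884 = 1843891.4 mm.
Extrusion time = 1843891.4 / 37.8, so 48780.2 s.
Layer count = ceil(258 / 0.13) = 1985.
Z-hop total = 1985 × 2.5, so 4962.5 s.
Total = 48780.2 + 4962.5 = 53742.7 s = 14.93 hours.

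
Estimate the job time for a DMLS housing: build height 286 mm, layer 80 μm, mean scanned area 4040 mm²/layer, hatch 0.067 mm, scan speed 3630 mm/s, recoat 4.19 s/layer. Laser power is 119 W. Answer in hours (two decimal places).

Layer count = ceil(286 / 0.08) = 3575.
Scan path per layer: 4040 / 0.067 → 60298.5 mm.
Scan time per layer: 60298.5 / 3630 → 16.6112 s.
Time per layer: 16.6112 + 4.19 → 20.8012 s.
3575 layers × 20.8012 s/layer = 74364.29 s, i.e. 20.66 hours.

20.66 hours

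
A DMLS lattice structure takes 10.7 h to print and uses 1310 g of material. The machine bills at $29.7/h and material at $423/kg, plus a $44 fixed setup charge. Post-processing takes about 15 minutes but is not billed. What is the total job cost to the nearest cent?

$915.92

Time charge: 29.7 × 10.7 → $317.79.
Material cost: 423 × 1310/1000 → $554.13.
Adding setup: 317.79 + 554.13 + 44 → $915.92.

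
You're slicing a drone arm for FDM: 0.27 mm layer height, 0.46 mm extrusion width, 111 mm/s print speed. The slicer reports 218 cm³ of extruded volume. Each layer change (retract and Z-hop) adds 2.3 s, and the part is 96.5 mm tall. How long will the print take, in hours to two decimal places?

Extrusion cross-section: 0.27 × 0.46 → 0.1242 mm².
Toolpath length = 218 cm³ / 0.1242 mm² = 218000 / 0.1242 = 1755233.5 mm.
Time extruding = 1755233.5 / 111 = 15812.9 s.
Layers = ⌈96.5/0.27⌉ = 358.
Non-print overhead: 358 × 2.3 → 823.4 s.
Altogether 15812.9 + 823.4 = 16636.3 s, i.e. 4.62 hours.

4.62 hours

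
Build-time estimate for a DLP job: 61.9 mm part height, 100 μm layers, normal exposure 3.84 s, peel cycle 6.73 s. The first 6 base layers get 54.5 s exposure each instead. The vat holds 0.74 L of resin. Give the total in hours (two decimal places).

1.90 hours

Layers = ⌈61.9/0.1⌉ = 619.
Bottom layers = 6 × (54.5 + 6.73), so 367.38 s.
Remaining layers = 613 × (3.84 + 6.73) = 6479.41 s.
Total = 367.38 + 6479.41 = 6846.79 s = 1.90 hours.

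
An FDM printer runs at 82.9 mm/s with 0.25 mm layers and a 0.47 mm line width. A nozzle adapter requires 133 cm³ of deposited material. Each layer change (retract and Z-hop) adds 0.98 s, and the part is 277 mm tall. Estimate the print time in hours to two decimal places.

Bead cross-section = 0.25 × 0.47 = 0.1175 mm².
Toolpath length = 133 cm³ / 0.1175 mm² = 133000 / 0.1175 = 1131914.9 mm.
Time extruding: 1131914.9 / 82.9 → 13654 s.
Layer count = ceil(277 / 0.25) = 1108.
Z-hop total = 1108 × 0.98 = 1085.84 s.
Altogether 13654 + 1085.84 = 14739.84 s, i.e. 4.09 hours.

4.09 hours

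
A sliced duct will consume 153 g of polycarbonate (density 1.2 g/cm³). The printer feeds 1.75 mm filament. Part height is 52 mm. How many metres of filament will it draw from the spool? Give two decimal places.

Extruded volume: 153/1.2 = 127.5 cm³ (127500 mm³).
A = π r² = π × 0.875² = 2.4053 mm².
Length = 127500 / 2.4053 = 53007.94 mm = 53.01 m.

53.01 m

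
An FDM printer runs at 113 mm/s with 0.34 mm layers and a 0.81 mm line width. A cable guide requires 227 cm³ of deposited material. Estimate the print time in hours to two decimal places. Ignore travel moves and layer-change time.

Bead cross-section = 0.34 × 0.81 = 0.2754 mm².
Toolpath length = 227 cm³ / 0.2754 mm² = 227000 / 0.2754 = 824255.6 mm.
Extrusion time: 824255.6 / 113 → 7294.3 s.
That's 7294.3 s → 2.03 hours.

2.03 hours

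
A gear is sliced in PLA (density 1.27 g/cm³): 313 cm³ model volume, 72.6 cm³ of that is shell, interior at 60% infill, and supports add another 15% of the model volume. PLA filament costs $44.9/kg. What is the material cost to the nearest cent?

Infill region = 313 − 72.6 = 240.4 cm³.
Infill deposited = 0.60 × 240.4 = 144.24 cm³.
Support: 0.15 × 313 → 46.95 cm³.
Deposited volume = 72.6 + 144.24 + 46.95 = 263.79 cm³.
Mass: 263.79 × 1.27 → 335.0133 g.
At $44.9/kg: 335.0133/1000 × 44.9 = $15.04.

$15.04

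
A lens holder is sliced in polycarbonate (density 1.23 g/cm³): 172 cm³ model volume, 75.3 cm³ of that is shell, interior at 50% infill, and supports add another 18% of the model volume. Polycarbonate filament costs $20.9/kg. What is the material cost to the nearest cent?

$3.97

Volume inside the shell = 172 − 75.3 = 96.7 cm³.
Infill volume = 0.50 × 96.7, so 48.35 cm³.
Support = 0.18 × 172 = 30.96 cm³.
Total extruded = 75.3 + 48.35 + 30.96, so 154.61 cm³.
Mass = 154.61 × 1.23 = 190.1703 g.
Cost = 190.1703 g / 1000 × $20.9/kg = $3.97.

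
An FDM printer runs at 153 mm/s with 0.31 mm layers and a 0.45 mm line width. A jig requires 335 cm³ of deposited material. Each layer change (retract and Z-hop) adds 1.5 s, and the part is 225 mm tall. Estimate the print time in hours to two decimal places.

4.66 hours

Extrusion cross-section = 0.31 × 0.45 = 0.1395 mm².
Toolpath length = 335 cm³ / 0.1395 mm² = 335000 / 0.1395 = 2401433.7 mm.
Extrusion time = 2401433.7 / 153, so 15695.6 s.
Layers = ⌈225/0.31⌉ = 726.
Z-hop total: 726 × 1.5 → 1089 s.
Altogether 15695.6 + 1089 = 16784.6 s, i.e. 4.66 hours.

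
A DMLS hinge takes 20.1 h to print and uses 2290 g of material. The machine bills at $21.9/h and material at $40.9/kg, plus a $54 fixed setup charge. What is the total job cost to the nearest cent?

$587.85

Machine-time cost: 21.9 × 20.1 → $440.19.
Material charge = 40.9 × 2290/1000, so $93.661.
Total = 440.19 + 93.661 + 54 = 587.851 ≈ $587.85.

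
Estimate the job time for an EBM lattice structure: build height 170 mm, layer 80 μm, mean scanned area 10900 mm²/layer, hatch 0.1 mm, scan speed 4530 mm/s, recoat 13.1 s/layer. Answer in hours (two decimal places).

21.94 hours

Layer count = ceil(170 / 0.08) = 2125.
Scan path per layer: 10900 / 0.1 → 109000 mm.
Beam time per layer = 109000 / 4530, so 24.0618 s.
Layer cycle = 24.0618 + 13.1, so 37.1618 s.
Build time = 2125 × 37.1618 = 78968.825 s = 21.94 hours.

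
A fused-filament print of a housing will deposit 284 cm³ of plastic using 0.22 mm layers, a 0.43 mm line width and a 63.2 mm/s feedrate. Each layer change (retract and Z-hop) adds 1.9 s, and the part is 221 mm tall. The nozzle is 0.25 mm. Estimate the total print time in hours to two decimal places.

Extrusion cross-section = 0.22 × 0.43 = 0.0946 mm².
Toolpath length = 284 cm³ / 0.0946 mm² = 284000 / 0.0946 = 3002114.2 mm.
Print-move time = 3002114.2 / 63.2 = 47501.8 s.
Number of layers: 221 / 0.22 → 1005 (rounded up).
Z-hop total = 1005 × 1.9, so 1909.5 s.
Total = 47501.8 + 1909.5 = 49411.3 s = 13.73 hours.

13.73 hours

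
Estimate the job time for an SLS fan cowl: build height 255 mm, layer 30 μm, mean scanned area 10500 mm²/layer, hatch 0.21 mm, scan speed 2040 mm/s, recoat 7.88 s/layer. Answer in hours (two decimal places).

76.48 hours

Number of layers: 255 / 0.03 → 8500 (rounded up).
Hatch length per layer = 10500 / 0.21, so 50000 mm.
Laser time per layer: 50000 / 2040 → 24.5098 s.
Layer cycle = 24.5098 + 7.88 = 32.3898 s.
Build time = 8500 × 32.3898 = 275313.3 s = 76.48 hours.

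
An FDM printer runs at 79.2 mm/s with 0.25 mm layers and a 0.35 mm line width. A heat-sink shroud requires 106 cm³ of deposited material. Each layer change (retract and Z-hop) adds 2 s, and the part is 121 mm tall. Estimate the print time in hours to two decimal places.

Extrusion cross-section: 0.25 × 0.35 → 0.0875 mm².
Path length: 106000 mm³ / 0.0875 mm² → 1211428.6 mm.
Print-move time = 1211428.6 / 79.2, so 15295.8 s.
Number of layers: 121 / 0.25 → 484 (rounded up).
Z-hop total = 484 × 2 = 968 s.
Total = 15295.8 + 968 = 16263.8 s = 4.52 hours.

4.52 hours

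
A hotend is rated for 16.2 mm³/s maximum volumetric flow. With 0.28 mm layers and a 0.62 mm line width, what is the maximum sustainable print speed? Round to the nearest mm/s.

93 mm/s

Extrusion cross-section = 0.28 × 0.62 = 0.1736 mm².
v_max = Q/A = 16.2/0.1736 = 93.32 mm/s → 93 mm/s.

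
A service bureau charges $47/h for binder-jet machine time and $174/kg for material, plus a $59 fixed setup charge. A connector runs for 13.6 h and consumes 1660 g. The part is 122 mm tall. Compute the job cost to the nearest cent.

$987.04

Machine-time cost = 47 × 13.6 = $639.20.
Material charge = 174 × 1660/1000 = $288.84.
Adding setup: 639.20 + 288.84 + 59 → $987.04.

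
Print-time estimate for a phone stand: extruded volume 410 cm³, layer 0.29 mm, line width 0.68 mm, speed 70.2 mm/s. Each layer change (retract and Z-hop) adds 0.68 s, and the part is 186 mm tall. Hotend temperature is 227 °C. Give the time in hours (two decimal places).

Extrusion cross-section = 0.29 × 0.68 = 0.1972 mm².
Toolpath length = 410 cm³ / 0.1972 mm² = 410000 / 0.1972 = 2079107.5 mm.
Print-move time: 2079107.5 / 70.2 → 29616.9 s.
Number of layers: 186 / 0.29 → 642 (rounded up).
Z-hop total = 642 × 0.68 = 436.56 s.
Altogether 29616.9 + 436.56 = 30053.46 s, i.e. 8.35 hours.

8.35 hours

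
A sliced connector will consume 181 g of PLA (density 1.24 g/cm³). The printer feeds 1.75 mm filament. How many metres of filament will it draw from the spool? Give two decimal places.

Volume = 181 g / 1.24 g·cm⁻³ = 145.9677 cm³ = 145967.7 mm³.
Cross-section of 1.75 mm filament: π·(1.75/2)² = 2.4053 mm².
L = V/A = 145967.7/2.4053 = 60685.86 mm → 60.69 m.

60.69 m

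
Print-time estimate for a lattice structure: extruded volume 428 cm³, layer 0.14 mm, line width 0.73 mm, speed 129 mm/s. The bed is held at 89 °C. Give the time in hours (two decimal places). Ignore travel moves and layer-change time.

Line area: 0.14 × 0.73 → 0.1022 mm².
Toolpath length = 428 cm³ / 0.1022 mm² = 428000 / 0.1022 = 4187866.9 mm.
Print-move time = 4187866.9 / 129, so 32464.1 s.
That's 32464.1 s → 9.02 hours.

9.02 hours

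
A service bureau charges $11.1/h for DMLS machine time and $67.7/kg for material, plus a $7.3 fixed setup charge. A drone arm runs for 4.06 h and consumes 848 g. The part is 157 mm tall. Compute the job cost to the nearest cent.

Machine-time cost = 11.1 × 4.06 = $45.066.
Material cost = 67.7 × 848/1000, so $57.4096.
Total = 45.066 + 57.4096 + 7.3 = 109.7756 ≈ $109.78.

$109.78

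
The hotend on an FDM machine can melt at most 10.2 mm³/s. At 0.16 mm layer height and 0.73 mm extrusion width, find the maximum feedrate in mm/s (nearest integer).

87 mm/s

Bead cross-section = 0.16 × 0.73, so 0.1168 mm².
v_max = Q/A = 10.2/0.1168 = 87.33 mm/s → 87 mm/s.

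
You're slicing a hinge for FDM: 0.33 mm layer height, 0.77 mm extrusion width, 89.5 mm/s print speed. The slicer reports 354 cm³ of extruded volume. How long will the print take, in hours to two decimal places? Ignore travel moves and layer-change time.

Bead cross-section = 0.33 × 0.77, so 0.2541 mm².
Path length: 354000 mm³ / 0.2541 mm² → 1393152.3 mm.
Extrusion time = 1393152.3 / 89.5 = 15565.9 s.
Converting: 15565.9 s = 4.32 hours.

4.32 hours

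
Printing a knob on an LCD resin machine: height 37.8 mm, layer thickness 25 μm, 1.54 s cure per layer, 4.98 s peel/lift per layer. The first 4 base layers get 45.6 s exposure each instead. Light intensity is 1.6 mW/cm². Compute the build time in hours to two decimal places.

2.79 hours

Layers = ⌈37.8/0.025⌉ = 1512.
Burn-in layers = 4 × (45.6 + 4.98) = 202.32 s.
Regular layers = 1508 × (1.54 + 4.98), so 9832.16 s.
Total = 202.32 + 9832.16 = 10034.48 s = 2.79 hours.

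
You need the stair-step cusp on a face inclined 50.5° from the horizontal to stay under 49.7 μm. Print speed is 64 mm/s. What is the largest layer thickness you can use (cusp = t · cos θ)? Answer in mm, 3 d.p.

0.078 mm

cos(50.5°) = 0.6361; t_max = 0.0497/0.6361 = 0.078 mm.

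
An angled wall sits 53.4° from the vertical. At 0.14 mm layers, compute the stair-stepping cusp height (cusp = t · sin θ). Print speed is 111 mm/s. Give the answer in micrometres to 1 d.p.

h_c = t·sin θ = 0.14 × 0.8028 = 0.112392 mm (112.4 μm).

112.4 μm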